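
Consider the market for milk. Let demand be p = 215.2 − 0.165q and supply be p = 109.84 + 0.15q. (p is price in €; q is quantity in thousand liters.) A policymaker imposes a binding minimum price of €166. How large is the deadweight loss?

Competitive equilibrium: 215.2 − 0.165q = 109.84 + 0.15q → q* = 334.4762, p* = 160.0114.
At the floor p = 166, quantity demanded = (215.2 − 166)/0.165 = 298.1818.
Sellers' marginal cost at q' = 298.1818: 109.84 + 0.15·298.1818 = 154.5673.
Δq = 334.4762 − 298.1818 = 36.2944; wedge = 166 − 154.5673 = 11.4327.
DWL = ½ × 36.2944 × 11.4327 = €207.47 thousand.

€207.47 thousand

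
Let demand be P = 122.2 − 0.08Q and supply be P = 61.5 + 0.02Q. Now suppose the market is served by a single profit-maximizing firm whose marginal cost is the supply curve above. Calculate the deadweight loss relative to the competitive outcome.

Competitive equilibrium: 122.2 − 0.08Q = 61.5 + 0.02Q → Q* = 607, P* = 73.64.
Marginal revenue: MR = 122.2 − 0.16Q. Set MR = MC: 122.2 − 0.16Q = 61.5 + 0.02Q → Q_m = 337.22222.
Price P_m = 122.2 − 0.08·337.22222 = 95.22222; MC(Q_m) = 61.5 + 0.02·337.22222 = 68.24444.
Competitive Q* = 607, so ΔQ = 269.77778; wedge = 95.22222 − 68.24444 = 26.97778.
The triangle = ½ × 269.77778 × 26.97778 = 3639.

3639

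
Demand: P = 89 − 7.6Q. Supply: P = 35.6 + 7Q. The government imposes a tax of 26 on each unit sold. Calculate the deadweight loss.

23.15

Competitive equilibrium: 89 − 7.6Q = 35.6 + 7Q → Q* = 3.6575, P* = 61.2027.
With the tax, the buyer price exceeds the seller price by 26: (89 − 7.6Q) − (35.6 + 7Q) = 26 → Q' = 1.8767.
ΔQ = 3.6575 − 1.8767 = 1.7808; the wedge equals the tax, 26.
DWL = ½ × 1.7808 × 26 = 23.15.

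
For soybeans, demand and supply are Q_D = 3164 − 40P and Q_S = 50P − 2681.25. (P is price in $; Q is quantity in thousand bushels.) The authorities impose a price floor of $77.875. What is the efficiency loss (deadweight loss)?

In inverse form: demand P = 79.1 − 0.025Q, supply P = 53.625 + 0.02Q.
Competitive equilibrium: 79.1 − 0.025Q = 53.625 + 0.02Q → Q* = 566.1111, P* = 64.9472.
At the floor P = 77.875, quantity demanded = (79.1 − 77.875)/0.025 = 49.
Sellers' marginal cost at Q' = 49: 53.625 + 0.02·49 = 54.605.
ΔQ = 566.1111 − 49 = 517.1111; wedge = 77.875 − 54.605 = 23.27.
Deadweight loss = ½ × 517.1111 × 23.27 = $6016.59 thousand.

$6016.59 thousand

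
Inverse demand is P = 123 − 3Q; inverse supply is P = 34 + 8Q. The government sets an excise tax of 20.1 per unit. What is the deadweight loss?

Competitive equilibrium: 123 − 3Q = 34 + 8Q → Q* = 8.0909, P* = 98.7273.
With the tax, the buyer price exceeds the seller price by 20.1: (123 − 3Q) − (34 + 8Q) = 20.1 → Q' = 6.2636.
ΔQ = 8.0909 − 6.2636 = 1.8273; the wedge equals the tax, 20.1.
DWL = ½ × 1.8273 × 20.1 = 18.36.

18.36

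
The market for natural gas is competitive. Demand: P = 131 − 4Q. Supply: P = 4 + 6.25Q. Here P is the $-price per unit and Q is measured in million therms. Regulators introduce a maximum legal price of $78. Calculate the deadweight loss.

Competitive equilibrium: 131 − 4Q = 4 + 6.25Q → Q* = 12.3902, P* = 81.439.
At the ceiling P = 78, quantity supplied = (78 − 4)/6.25 = 11.84.
Willingness to pay at Q' = 11.84: 131 − 4·11.84 = 83.64.
ΔQ = 12.3902 − 11.84 = 0.5502; wedge = 83.64 − 78 = 5.64.
DWL = ½ × 0.5502 × 5.64 = $1.55 million.

$1.55 million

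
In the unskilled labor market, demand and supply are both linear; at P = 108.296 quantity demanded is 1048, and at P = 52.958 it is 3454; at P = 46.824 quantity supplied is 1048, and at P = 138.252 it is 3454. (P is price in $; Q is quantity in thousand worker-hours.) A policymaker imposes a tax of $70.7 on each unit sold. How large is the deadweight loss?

Demand slope = (52.958 − 108.296)/(3454 − 1048) = −0.023, so P = 132.4 − 0.023Q.
Supply slope = (138.252 − 46.824)/(3454 − 1048) = 0.038, so P = 7 + 0.038Q.
Competitive equilibrium: 132.4 − 0.023Q = 7 + 0.038Q → Q* = 2055.7377, P* = 85.118.
With the tax, the buyer price exceeds the seller price by 70.7: (132.4 − 0.023Q) − (7 + 0.038Q) = 70.7 → Q' = 896.7213.
ΔQ = 2055.7377 − 896.7213 = 1159.0164; the wedge equals the tax, 70.7.
The triangle = ½ × 1159.0164 × 70.7 = $40971.23 thousand.

$40971.23 thousand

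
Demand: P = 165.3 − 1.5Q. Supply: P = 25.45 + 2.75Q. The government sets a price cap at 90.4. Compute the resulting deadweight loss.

Competitive equilibrium: 165.3 − 1.5Q = 25.45 + 2.75Q → Q* = 32.9059, P* = 115.9412.
At the ceiling P = 90.4, quantity supplied = (90.4 − 25.45)/2.75 = 23.6182.
Willingness to pay at Q' = 23.6182: 165.3 − 1.5·23.6182 = 129.8727.
ΔQ = 32.9059 − 23.6182 = 9.2877; wedge = 129.8727 − 90.4 = 39.4727.
The triangle = ½ × 9.2877 × 39.4727 = 183.31.

183.31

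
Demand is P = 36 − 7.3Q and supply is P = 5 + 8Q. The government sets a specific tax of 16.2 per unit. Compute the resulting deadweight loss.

8.58

Competitive equilibrium: 36 − 7.3Q = 5 + 8Q → Q* = 2.0261, P* = 21.2092.
With the tax, the buyer price exceeds the seller price by 16.2: (36 − 7.3Q) − (5 + 8Q) = 16.2 → Q' = 0.9673.
ΔQ = 2.0261 − 0.9673 = 1.0588; the wedge equals the tax, 16.2.
Deadweight loss = ½ × 1.0588 × 16.2 = 8.58.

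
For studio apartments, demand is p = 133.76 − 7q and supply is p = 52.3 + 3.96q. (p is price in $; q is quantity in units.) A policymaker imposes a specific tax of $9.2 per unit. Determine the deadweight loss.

Competitive equilibrium: 133.76 − 7q = 52.3 + 3.96q → q* = 7.4325, p* = 81.7326.
With the tax, the buyer price exceeds the seller price by 9.2: (133.76 − 7q) − (52.3 + 3.96q) = 9.2 → q' = 6.5931.
Δq = 7.4325 − 6.5931 = 0.8394; the wedge equals the tax, 9.2.
The triangle = ½ × 0.8394 × 9.2 = $3.86.

$3.86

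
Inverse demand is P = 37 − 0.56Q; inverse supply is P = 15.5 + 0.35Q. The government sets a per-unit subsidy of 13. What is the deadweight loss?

92.86

Competitive equilibrium: 37 − 0.56Q = 15.5 + 0.35Q → Q* = 23.6264, P* = 23.7692.
The subsidy lowers effective supply by 13: P = 2.5 + 0.35Q.
New quantity: 37 − 0.56Q = 2.5 + 0.35Q → Q' = 37.9121.
Overproduction ΔQ = 37.9121 − 23.6264 = 14.2857; wedge = subsidy = 13.
DWL = ½ × 14.2857 × 13 = 92.86.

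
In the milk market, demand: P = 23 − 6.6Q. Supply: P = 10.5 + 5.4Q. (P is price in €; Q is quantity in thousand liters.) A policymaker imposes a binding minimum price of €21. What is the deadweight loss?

Competitive equilibrium: 23 − 6.6Q = 10.5 + 5.4Q → Q* = 1.0417, P* = 16.125.
At the floor P = 21, quantity demanded = (23 − 21)/6.6 = 0.303.
Sellers' marginal cost at Q' = 0.303: 10.5 + 5.4·0.303 = 12.1362.
ΔQ = 1.0417 − 0.303 = 0.7387; wedge = 21 − 12.1362 = 8.8638.
Welfare loss = ½ × 0.7387 × 8.8638 = €3.27 thousand.

€3.27 thousand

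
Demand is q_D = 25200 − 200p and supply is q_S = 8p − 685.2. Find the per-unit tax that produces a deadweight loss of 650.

In inverse form: demand p = 126 − 0.005q, supply p = 85.65 + 0.125q.
Competitive equilibrium: 126 − 0.005q = 85.65 + 0.125q → q* = 310.3846, p* = 124.4481.
A tax t gives Δq = t/0.13 and wedge t, so DWL = t²/0.26.
t²/0.26 = 650 → t² = 169 → t = 13.

13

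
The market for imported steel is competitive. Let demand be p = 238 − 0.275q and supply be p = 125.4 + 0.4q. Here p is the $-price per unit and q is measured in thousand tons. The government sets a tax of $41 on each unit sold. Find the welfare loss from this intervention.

Competitive equilibrium: 238 − 0.275q = 125.4 + 0.4q → q* = 166.81481, p* = 192.12593.
With the tax, the buyer price exceeds the seller price by 41: (238 − 0.275q) − (125.4 + 0.4q) = 41 → q' = 106.07407.
Δq = 166.81481 − 106.07407 = 60.74074; the wedge equals the tax, 41.
The triangle = ½ × 60.74074 × 41 = $1245.19 thousand.

$1245.19 thousand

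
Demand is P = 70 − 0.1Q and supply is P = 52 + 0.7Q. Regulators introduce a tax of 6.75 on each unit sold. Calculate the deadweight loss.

Competitive equilibrium: 70 − 0.1Q = 52 + 0.7Q → Q* = 22.5, P* = 67.75.
With the tax, the buyer price exceeds the seller price by 6.75: (70 − 0.1Q) − (52 + 0.7Q) = 6.75 → Q' = 14.0625.
ΔQ = 22.5 − 14.0625 = 8.4375; the wedge equals the tax, 6.75.
Welfare loss = ½ × 8.4375 × 6.75 = 28.48.

28.48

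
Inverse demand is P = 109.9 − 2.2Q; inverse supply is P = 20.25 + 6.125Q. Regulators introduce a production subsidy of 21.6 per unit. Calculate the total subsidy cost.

288.65

Competitive equilibrium: 109.9 − 2.2Q = 20.25 + 6.125Q → Q* = 10.7688, P* = 86.2087.
The subsidy lowers effective supply by 21.6: P = 6.125Q − 1.35.
New quantity: 109.9 − 2.2Q = 6.125Q − 1.35 → Q' = 13.3634.
Total subsidy cost = 21.6 × 13.3634 = 288.65.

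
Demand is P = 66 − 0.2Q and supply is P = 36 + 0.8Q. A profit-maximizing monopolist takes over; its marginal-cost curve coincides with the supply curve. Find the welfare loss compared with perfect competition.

Competitive equilibrium: 66 − 0.2Q = 36 + 0.8Q → Q* = 30, P* = 60.
Marginal revenue: MR = 66 − 0.4Q. Set MR = MC: 66 − 0.4Q = 36 + 0.8Q → Q_m = 25.
Price P_m = 66 − 0.2·25 = 61; MC(Q_m) = 36 + 0.8·25 = 56.
Competitive Q* = 30, so ΔQ = 5; wedge = 61 − 56 = 5.
The triangle = ½ × 5 × 5 = 12.50.

12.50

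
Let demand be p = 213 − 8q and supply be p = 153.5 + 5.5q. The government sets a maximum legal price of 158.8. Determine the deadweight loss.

Competitive equilibrium: 213 − 8q = 153.5 + 5.5q → q* = 4.4074, p* = 177.7407.
At the ceiling p = 158.8, quantity supplied = (158.8 − 153.5)/5.5 = 0.9636.
Willingness to pay at q' = 0.9636: 213 − 8·0.9636 = 205.2912.
Δq = 4.4074 − 0.9636 = 3.4438; wedge = 205.2912 − 158.8 = 46.4912.
Welfare loss = ½ × 3.4438 × 46.4912 = 80.05.

80.05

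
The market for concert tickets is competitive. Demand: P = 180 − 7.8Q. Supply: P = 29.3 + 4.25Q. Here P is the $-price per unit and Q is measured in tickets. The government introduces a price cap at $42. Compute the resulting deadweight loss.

Competitive equilibrium: 180 − 7.8Q = 29.3 + 4.25Q → Q* = 12.5062, P* = 82.4515.
At the ceiling P = 42, quantity supplied = (42 − 29.3)/4.25 = 2.9882.
Willingness to pay at Q' = 2.9882: 180 − 7.8·2.9882 = 156.692.
ΔQ = 12.5062 − 2.9882 = 9.518; wedge = 156.692 − 42 = 114.692.
Welfare loss = ½ × 9.518 × 114.692 = $545.82.

$545.82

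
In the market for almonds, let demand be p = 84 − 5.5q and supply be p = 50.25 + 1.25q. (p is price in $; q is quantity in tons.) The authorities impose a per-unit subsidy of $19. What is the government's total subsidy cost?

Competitive equilibrium: 84 − 5.5q = 50.25 + 1.25q → q* = 5, p* = 56.5.
The subsidy lowers effective supply by 19: p = 31.25 + 1.25q.
New quantity: 84 − 5.5q = 31.25 + 1.25q → q' = 7.8148.
Total subsidy cost = 19 × 7.8148 = $148.48.

$148.48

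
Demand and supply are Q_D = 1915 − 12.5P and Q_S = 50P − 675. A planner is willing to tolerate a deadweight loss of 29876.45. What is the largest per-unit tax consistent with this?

In inverse form: demand P = 153.2 − 0.08Q, supply P = 13.5 + 0.02Q.
Competitive equilibrium: 153.2 − 0.08Q = 13.5 + 0.02Q → Q* = 1397, P* = 41.44.
A tax t gives ΔQ = t/0.1 and wedge t, so DWL = t²/0.2.
t²/0.2 = 29876.45 → t² = 5975.29 → t = 77.3.

77.3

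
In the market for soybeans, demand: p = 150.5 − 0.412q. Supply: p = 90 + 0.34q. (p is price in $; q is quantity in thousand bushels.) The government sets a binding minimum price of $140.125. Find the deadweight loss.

$1148.60 thousand

Competitive equilibrium: 150.5 − 0.412q = 90 + 0.34q → q* = 80.4521, p* = 117.3537.
At the floor p = 140.125, quantity demanded = (150.5 − 140.125)/0.412 = 25.182.
Sellers' marginal cost at q' = 25.182: 90 + 0.34·25.182 = 98.5619.
Δq = 80.4521 − 25.182 = 55.2701; wedge = 140.125 − 98.5619 = 41.5631.
Welfare loss = ½ × 55.2701 × 41.5631 = $1148.60 thousand.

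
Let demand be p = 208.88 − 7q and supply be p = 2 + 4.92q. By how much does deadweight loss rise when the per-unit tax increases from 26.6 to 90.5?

Competitive equilibrium: 208.88 − 7q = 2 + 4.92q → q* = 17.3557, p* = 87.3901.
For a per-unit tax t: Δq = t/11.92, so DWL = ½·t·(t/11.92) = t²/23.84.
At t = 26.6: DWL = 29.68. At t = 90.5: DWL = 343.551.
Increase = 343.551 − 29.68 = 313.87.

313.87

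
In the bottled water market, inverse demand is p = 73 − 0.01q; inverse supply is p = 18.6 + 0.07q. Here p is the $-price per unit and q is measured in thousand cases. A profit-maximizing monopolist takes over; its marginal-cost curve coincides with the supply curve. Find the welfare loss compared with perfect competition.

Competitive equilibrium: 73 − 0.01q = 18.6 + 0.07q → q* = 680, p* = 66.2.
Marginal revenue: MR = 73 − 0.02q. Set MR = MC: 73 − 0.02q = 18.6 + 0.07q → q_m = 604.4444.
Price p_m = 73 − 0.01·604.4444 = 66.9556; MC(q_m) = 18.6 + 0.07·604.4444 = 60.9111.
Competitive q* = 680, so Δq = 75.5556; wedge = 66.9556 − 60.9111 = 6.0445.
The triangle = ½ × 75.5556 × 6.0445 = $228.35 thousand.

$228.35 thousand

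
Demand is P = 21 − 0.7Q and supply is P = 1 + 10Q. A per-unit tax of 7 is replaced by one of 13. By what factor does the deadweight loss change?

3.449

Competitive equilibrium: 21 − 0.7Q = 1 + 10Q → Q* = 1.8692, P* = 19.6916.
For a per-unit tax t: ΔQ = t/10.7, so DWL = ½·t·(t/10.7) = t²/21.4.
At t = 7: DWL = 2.290. At t = 13: DWL = 7.897.
Ratio = (13/7)² = 3.449.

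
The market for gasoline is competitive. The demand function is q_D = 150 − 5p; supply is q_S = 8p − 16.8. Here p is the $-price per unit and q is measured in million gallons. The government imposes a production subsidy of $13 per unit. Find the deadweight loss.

In inverse form: demand p = 30 − 0.2q, supply p = 2.1 + 0.125q.
Competitive equilibrium: 30 − 0.2q = 2.1 + 0.125q → q* = 85.8462, p* = 12.8308.
The subsidy lowers effective supply by 13: p = 0.125q − 10.9.
New quantity: 30 − 0.2q = 0.125q − 10.9 → q' = 125.8462.
Overproduction Δq = 125.8462 − 85.8462 = 40; wedge = subsidy = 13.
Deadweight loss = ½ × 40 × 13 = $260 million.

$260 million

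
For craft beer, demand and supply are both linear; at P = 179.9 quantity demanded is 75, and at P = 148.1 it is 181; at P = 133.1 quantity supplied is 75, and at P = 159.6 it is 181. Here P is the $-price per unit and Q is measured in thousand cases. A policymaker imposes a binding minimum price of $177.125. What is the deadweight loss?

$1581.76 thousand

Demand slope = (148.1 − 179.9)/(181 − 75) = −0.3, so P = 202.4 − 0.3Q.
Supply slope = (159.6 − 133.1)/(181 − 75) = 0.25, so P = 114.35 + 0.25Q.
Competitive equilibrium: 202.4 − 0.3Q = 114.35 + 0.25Q → Q* = 160.0909, P* = 154.3727.
At the floor P = 177.125, quantity demanded = (202.4 − 177.125)/0.3 = 84.25.
Sellers' marginal cost at Q' = 84.25: 114.35 + 0.25·84.25 = 135.4125.
ΔQ = 160.0909 − 84.25 = 75.8409; wedge = 177.125 − 135.4125 = 41.7125.
Welfare loss = ½ × 75.8409 × 41.7125 = $1581.76 thousand.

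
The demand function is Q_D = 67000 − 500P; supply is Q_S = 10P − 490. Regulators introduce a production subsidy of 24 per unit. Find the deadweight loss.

2823.53

In inverse form: demand P = 134 − 0.002Q, supply P = 49 + 0.1Q.
Competitive equilibrium: 134 − 0.002Q = 49 + 0.1Q → Q* = 833.3333, P* = 132.3333.
The subsidy lowers effective supply by 24: P = 25 + 0.1Q.
New quantity: 134 − 0.002Q = 25 + 0.1Q → Q' = 1068.6275.
Overproduction ΔQ = 1068.6275 − 833.3333 = 235.2942; wedge = subsidy = 24.
The triangle = ½ × 235.2942 × 24 = 2823.53.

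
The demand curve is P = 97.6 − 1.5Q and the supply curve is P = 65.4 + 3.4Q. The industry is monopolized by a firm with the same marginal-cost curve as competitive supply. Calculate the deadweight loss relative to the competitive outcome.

5.81

Competitive equilibrium: 97.6 − 1.5Q = 65.4 + 3.4Q → Q* = 6.5714, P* = 87.7429.
Marginal revenue: MR = 97.6 − 3Q. Set MR = MC: 97.6 − 3Q = 65.4 + 3.4Q → Q_m = 5.0313.
Price P_m = 97.6 − 1.5·5.0313 = 90.0531; MC(Q_m) = 65.4 + 3.4·5.0313 = 82.5064.
Competitive Q* = 6.5714, so ΔQ = 1.5401; wedge = 90.0531 − 82.5064 = 7.5467.
DWL = ½ × 1.5401 × 7.5467 = 5.81.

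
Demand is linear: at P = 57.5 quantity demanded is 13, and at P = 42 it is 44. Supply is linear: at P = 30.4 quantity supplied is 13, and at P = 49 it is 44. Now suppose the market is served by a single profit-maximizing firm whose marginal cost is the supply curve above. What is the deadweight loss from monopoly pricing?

Demand slope = (42 − 57.5)/(44 − 13) = −0.5, so P = 64 − 0.5Q.
Supply slope = (49 − 30.4)/(44 − 13) = 0.6, so P = 22.6 + 0.6Q.
Competitive equilibrium: 64 − 0.5Q = 22.6 + 0.6Q → Q* = 37.6364, P* = 45.1818.
Marginal revenue: MR = 64 − Q. Set MR = MC: 64 − Q = 22.6 + 0.6Q → Q_m = 25.875.
Price P_m = 64 − 0.5·25.875 = 51.0625; MC(Q_m) = 22.6 + 0.6·25.875 = 38.125.
Competitive Q* = 37.6364, so ΔQ = 11.7614; wedge = 51.0625 − 38.125 = 12.9375.
Welfare loss = ½ × 11.7614 × 12.9375 = 76.08.

76.08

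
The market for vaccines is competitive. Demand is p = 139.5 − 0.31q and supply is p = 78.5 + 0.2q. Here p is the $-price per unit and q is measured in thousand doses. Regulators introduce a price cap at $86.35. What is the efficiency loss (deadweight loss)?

Competitive equilibrium: 139.5 − 0.31q = 78.5 + 0.2q → q* = 119.6078, p* = 102.4216.
At the ceiling p = 86.35, quantity supplied = (86.35 − 78.5)/0.2 = 39.25.
Willingness to pay at q' = 39.25: 139.5 − 0.31·39.25 = 127.3325.
Δq = 119.6078 − 39.25 = 80.3578; wedge = 127.3325 − 86.35 = 40.9825.
Welfare loss = ½ × 80.3578 × 40.9825 = $1646.63 thousand.

$1646.63 thousand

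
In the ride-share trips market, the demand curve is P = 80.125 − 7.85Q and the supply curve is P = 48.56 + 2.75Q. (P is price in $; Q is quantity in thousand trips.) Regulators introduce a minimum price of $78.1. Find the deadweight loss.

$39.21 thousand

Competitive equilibrium: 80.125 − 7.85Q = 48.56 + 2.75Q → Q* = 2.9778, P* = 56.749.
At the floor P = 78.1, quantity demanded = (80.125 − 78.1)/7.85 = 0.258.
Sellers' marginal cost at Q' = 0.258: 48.56 + 2.75·0.258 = 49.2695.
ΔQ = 2.9778 − 0.258 = 2.7198; wedge = 78.1 − 49.2695 = 28.8305.
Welfare loss = ½ × 2.7198 × 28.8305 = $39.21 thousand.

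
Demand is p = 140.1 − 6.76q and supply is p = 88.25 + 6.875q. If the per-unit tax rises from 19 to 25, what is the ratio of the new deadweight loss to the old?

1.731

Competitive equilibrium: 140.1 − 6.76q = 88.25 + 6.875q → q* = 3.8027, p* = 114.3937.
For a per-unit tax t: Δq = t/13.635, so DWL = ½·t·(t/13.635) = t²/27.27.
At t = 19: DWL = 13.238. At t = 25: DWL = 22.919.
Ratio = (25/19)² = 1.731.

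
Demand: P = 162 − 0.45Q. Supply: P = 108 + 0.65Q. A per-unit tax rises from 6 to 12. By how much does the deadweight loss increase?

49.09

Competitive equilibrium: 162 − 0.45Q = 108 + 0.65Q → Q* = 49.0909, P* = 139.9091.
For a per-unit tax t: ΔQ = t/1.1, so DWL = ½·t·(t/1.1) = t²/2.2.
At t = 6: DWL = 16.364. At t = 12: DWL = 65.455.
Increase = 65.455 − 16.364 = 49.09.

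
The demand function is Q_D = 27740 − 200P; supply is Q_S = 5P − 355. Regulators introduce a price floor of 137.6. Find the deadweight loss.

1245.76

In inverse form: demand P = 138.7 − 0.005Q, supply P = 71 + 0.2Q.
Competitive equilibrium: 138.7 − 0.005Q = 71 + 0.2Q → Q* = 330.2439, P* = 137.0488.
At the floor P = 137.6, quantity demanded = (138.7 − 137.6)/0.005 = 220.
Sellers' marginal cost at Q' = 220: 71 + 0.2·220 = 115.
ΔQ = 330.2439 − 220 = 110.2439; wedge = 137.6 − 115 = 22.6.
Deadweight loss = ½ × 110.2439 × 22.6 = 1245.76.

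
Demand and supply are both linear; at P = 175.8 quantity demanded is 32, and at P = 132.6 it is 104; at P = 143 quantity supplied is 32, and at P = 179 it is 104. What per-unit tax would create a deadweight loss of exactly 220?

22

Demand slope = (132.6 − 175.8)/(104 − 32) = −0.6, so P = 195 − 0.6Q.
Supply slope = (179 − 143)/(104 − 32) = 0.5, so P = 127 + 0.5Q.
Competitive equilibrium: 195 − 0.6Q = 127 + 0.5Q → Q* = 61.8182, P* = 157.9091.
A tax t gives ΔQ = t/1.1 and wedge t, so DWL = t²/2.2.
t²/2.2 = 220 → t² = 484 → t = 22.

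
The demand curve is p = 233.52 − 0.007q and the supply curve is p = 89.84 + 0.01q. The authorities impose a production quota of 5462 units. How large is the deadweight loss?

Competitive equilibrium: 233.52 − 0.007q = 89.84 + 0.01q → q* = 8451.7647, p* = 174.3576.
At q = 5462: demand price = 233.52 − 0.007·5462 = 195.286; supply price = 89.84 + 0.01·5462 = 144.46.
Δq = 8451.7647 − 5462 = 2989.7647; wedge = 195.286 − 144.46 = 50.826.
DWL = ½ × 2989.7647 × 50.826 = 75978.89.

75978.89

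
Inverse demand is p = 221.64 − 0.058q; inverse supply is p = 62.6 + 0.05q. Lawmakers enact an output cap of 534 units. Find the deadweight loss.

Competitive equilibrium: 221.64 − 0.058q = 62.6 + 0.05q → q* = 1472.5926, p* = 136.2296.
At q = 534: demand price = 221.64 − 0.058·534 = 190.668; supply price = 62.6 + 0.05·534 = 89.3.
Δq = 1472.5926 − 534 = 938.5926; wedge = 190.668 − 89.3 = 101.368.
The triangle = ½ × 938.5926 × 101.368 = 47571.63.

47571.63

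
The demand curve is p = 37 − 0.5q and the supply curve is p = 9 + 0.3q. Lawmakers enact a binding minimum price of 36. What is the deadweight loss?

Competitive equilibrium: 37 − 0.5q = 9 + 0.3q → q* = 35, p* = 19.5.
At the floor p = 36, quantity demanded = (37 − 36)/0.5 = 2.
Sellers' marginal cost at q' = 2: 9 + 0.3·2 = 9.6.
Δq = 35 − 2 = 33; wedge = 36 − 9.6 = 26.4.
Deadweight loss = ½ × 33 × 26.4 = 435.60.

435.60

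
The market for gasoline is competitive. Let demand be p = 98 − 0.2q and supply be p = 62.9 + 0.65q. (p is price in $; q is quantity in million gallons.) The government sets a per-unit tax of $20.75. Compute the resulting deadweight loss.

$253.27 million

Competitive equilibrium: 98 − 0.2q = 62.9 + 0.65q → q* = 41.2941, p* = 89.7412.
With the tax, the buyer price exceeds the seller price by 20.75: (98 − 0.2q) − (62.9 + 0.65q) = 20.75 → q' = 16.8824.
Δq = 41.2941 − 16.8824 = 24.4117; the wedge equals the tax, 20.75.
Deadweight loss = ½ × 24.4117 × 20.75 = $253.27 million.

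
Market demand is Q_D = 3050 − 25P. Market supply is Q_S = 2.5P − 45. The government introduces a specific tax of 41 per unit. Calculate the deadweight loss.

1910.23

In inverse form: demand P = 122 − 0.04Q, supply P = 18 + 0.4Q.
Competitive equilibrium: 122 − 0.04Q = 18 + 0.4Q → Q* = 236.3636, P* = 112.5455.
With the tax, the buyer price exceeds the seller price by 41: (122 − 0.04Q) − (18 + 0.4Q) = 41 → Q' = 143.1818.
ΔQ = 236.3636 − 143.1818 = 93.1818; the wedge equals the tax, 41.
The triangle = ½ × 93.1818 × 41 = 1910.23.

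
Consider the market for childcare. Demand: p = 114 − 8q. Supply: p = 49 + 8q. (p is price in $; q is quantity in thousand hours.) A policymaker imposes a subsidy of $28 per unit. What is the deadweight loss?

$24.50 thousand

Competitive equilibrium: 114 − 8q = 49 + 8q → q* = 4.0625, p* = 81.5.
The subsidy lowers effective supply by 28: p = 21 + 8q.
New quantity: 114 − 8q = 21 + 8q → q' = 5.8125.
Overproduction Δq = 5.8125 − 4.0625 = 1.75; wedge = subsidy = 28.
DWL = ½ × 1.75 × 28 = $24.50 thousand.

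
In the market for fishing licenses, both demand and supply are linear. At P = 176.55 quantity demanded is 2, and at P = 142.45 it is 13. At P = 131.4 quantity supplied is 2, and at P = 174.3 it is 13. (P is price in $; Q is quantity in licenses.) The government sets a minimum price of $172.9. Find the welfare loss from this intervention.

$97.30

Demand slope = (142.45 − 176.55)/(13 − 2) = −3.1, so P = 182.75 − 3.1Q.
Supply slope = (174.3 − 131.4)/(13 − 2) = 3.9, so P = 123.6 + 3.9Q.
Competitive equilibrium: 182.75 − 3.1Q = 123.6 + 3.9Q → Q* = 8.45, P* = 156.555.
At the floor P = 172.9, quantity demanded = (182.75 − 172.9)/3.1 = 3.1774.
Sellers' marginal cost at Q' = 3.1774: 123.6 + 3.9·3.1774 = 135.9919.
ΔQ = 8.45 − 3.1774 = 5.2726; wedge = 172.9 − 135.9919 = 36.9081.
Deadweight loss = ½ × 5.2726 × 36.9081 = $97.30.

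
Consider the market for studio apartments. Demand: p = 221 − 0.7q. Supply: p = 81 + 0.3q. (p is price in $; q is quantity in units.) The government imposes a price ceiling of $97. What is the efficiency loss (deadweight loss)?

$3755.56

Competitive equilibrium: 221 − 0.7q = 81 + 0.3q → q* = 140, p* = 123.
At the ceiling p = 97, quantity supplied = (97 − 81)/0.3 = 53.3333.
Willingness to pay at q' = 53.3333: 221 − 0.7·53.3333 = 183.6667.
Δq = 140 − 53.3333 = 86.6667; wedge = 183.6667 − 97 = 86.6667.
DWL = ½ × 86.6667 × 86.6667 = $3755.56.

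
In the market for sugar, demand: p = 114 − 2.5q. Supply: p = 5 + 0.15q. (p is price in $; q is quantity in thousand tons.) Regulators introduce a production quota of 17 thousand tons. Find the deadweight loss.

Competitive equilibrium: 114 − 2.5q = 5 + 0.15q → q* = 41.1321, p* = 11.1698.
At q = 17: demand price = 114 − 2.5·17 = 71.5; supply price = 5 + 0.15·17 = 7.55.
Δq = 41.1321 − 17 = 24.1321; wedge = 71.5 − 7.55 = 63.95.
DWL = ½ × 24.1321 × 63.95 = $771.62 thousand.

$771.62 thousand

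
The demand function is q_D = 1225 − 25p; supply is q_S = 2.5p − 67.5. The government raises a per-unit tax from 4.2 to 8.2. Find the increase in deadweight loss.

56.36

In inverse form: demand p = 49 − 0.04q, supply p = 27 + 0.4q.
Competitive equilibrium: 49 − 0.04q = 27 + 0.4q → q* = 50, p* = 47.
For a per-unit tax t: Δq = t/0.44, so DWL = ½·t·(t/0.44) = t²/0.88.
At t = 4.2: DWL = 20.045. At t = 8.2: DWL = 76.409.
Increase = 76.409 − 20.045 = 56.36.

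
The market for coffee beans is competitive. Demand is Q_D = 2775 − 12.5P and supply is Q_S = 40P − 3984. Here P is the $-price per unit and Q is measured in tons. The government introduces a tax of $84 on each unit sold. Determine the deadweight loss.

$33600

In inverse form: demand P = 222 − 0.08Q, supply P = 99.6 + 0.025Q.
Competitive equilibrium: 222 − 0.08Q = 99.6 + 0.025Q → Q* = 1165.7143, P* = 128.7429.
With the tax, the buyer price exceeds the seller price by 84: (222 − 0.08Q) − (99.6 + 0.025Q) = 84 → Q' = 365.7143.
ΔQ = 1165.7143 − 365.7143 = 800; the wedge equals the tax, 84.
Deadweight loss = ½ × 800 × 84 = $33600.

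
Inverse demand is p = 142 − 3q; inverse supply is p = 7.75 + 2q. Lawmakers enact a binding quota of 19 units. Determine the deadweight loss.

Competitive equilibrium: 142 − 3q = 7.75 + 2q → q* = 26.85, p* = 61.45.
At q = 19: demand price = 142 − 3·19 = 85; supply price = 7.75 + 2·19 = 45.75.
Δq = 26.85 − 19 = 7.85; wedge = 85 − 45.75 = 39.25.
Welfare loss = ½ × 7.85 × 39.25 = 154.06.

154.06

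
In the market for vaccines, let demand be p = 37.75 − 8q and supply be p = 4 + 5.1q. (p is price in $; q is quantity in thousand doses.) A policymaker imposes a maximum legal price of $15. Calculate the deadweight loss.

Competitive equilibrium: 37.75 − 8q = 4 + 5.1q → q* = 2.5763, p* = 17.1393.
At the ceiling p = 15, quantity supplied = (15 − 4)/5.1 = 2.1569.
Willingness to pay at q' = 2.1569: 37.75 − 8·2.1569 = 20.4948.
Δq = 2.5763 − 2.1569 = 0.4194; wedge = 20.4948 − 15 = 5.4948.
DWL = ½ × 0.4194 × 5.4948 = $1.15 thousand.

$1.15 thousand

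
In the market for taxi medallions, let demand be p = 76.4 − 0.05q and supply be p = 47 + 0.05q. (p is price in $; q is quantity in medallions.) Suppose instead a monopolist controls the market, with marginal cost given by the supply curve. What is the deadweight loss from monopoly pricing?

Competitive equilibrium: 76.4 − 0.05q = 47 + 0.05q → q* = 294, p* = 61.7.
Marginal revenue: MR = 76.4 − 0.1q. Set MR = MC: 76.4 − 0.1q = 47 + 0.05q → q_m = 196.
Price p_m = 76.4 − 0.05·196 = 66.6; MC(q_m) = 47 + 0.05·196 = 56.8.
Competitive q* = 294, so Δq = 98; wedge = 66.6 − 56.8 = 9.8.
The triangle = ½ × 98 × 9.8 = $480.20.

$480.20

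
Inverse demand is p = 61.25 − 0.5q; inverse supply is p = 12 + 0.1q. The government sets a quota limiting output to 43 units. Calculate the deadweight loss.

458.25

Competitive equilibrium: 61.25 − 0.5q = 12 + 0.1q → q* = 82.0833, p* = 20.2083.
At q = 43: demand price = 61.25 − 0.5·43 = 39.75; supply price = 12 + 0.1·43 = 16.3.
Δq = 82.0833 − 43 = 39.0833; wedge = 39.75 − 16.3 = 23.45.
Welfare loss = ½ × 39.0833 × 23.45 = 458.25.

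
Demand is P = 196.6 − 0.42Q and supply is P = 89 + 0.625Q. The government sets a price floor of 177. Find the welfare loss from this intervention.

1656.15

Competitive equilibrium: 196.6 − 0.42Q = 89 + 0.625Q → Q* = 102.9665, P* = 153.3541.
At the floor P = 177, quantity demanded = (196.6 − 177)/0.42 = 46.6667.
Sellers' marginal cost at Q' = 46.6667: 89 + 0.625·46.6667 = 118.1667.
ΔQ = 102.9665 − 46.6667 = 56.2998; wedge = 177 − 118.1667 = 58.8333.
The triangle = ½ × 56.2998 × 58.8333 = 1656.15.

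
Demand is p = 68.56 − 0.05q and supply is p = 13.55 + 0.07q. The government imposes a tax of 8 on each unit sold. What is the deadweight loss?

266.67

Competitive equilibrium: 68.56 − 0.05q = 13.55 + 0.07q → q* = 458.4167, p* = 45.6392.
With the tax, the buyer price exceeds the seller price by 8: (68.56 − 0.05q) − (13.55 + 0.07q) = 8 → q' = 391.75.
Δq = 458.4167 − 391.75 = 66.6667; the wedge equals the tax, 8.
Welfare loss = ½ × 66.6667 × 8 = 266.67.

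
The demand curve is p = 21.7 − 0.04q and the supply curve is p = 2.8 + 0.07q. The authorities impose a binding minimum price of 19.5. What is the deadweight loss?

Competitive equilibrium: 21.7 − 0.04q = 2.8 + 0.07q → q* = 171.8182, p* = 14.8273.
At the floor p = 19.5, quantity demanded = (21.7 − 19.5)/0.04 = 55.
Sellers' marginal cost at q' = 55: 2.8 + 0.07·55 = 6.65.
Δq = 171.8182 − 55 = 116.8182; wedge = 19.5 − 6.65 = 12.85.
Deadweight loss = ½ × 116.8182 × 12.85 = 750.56.

750.56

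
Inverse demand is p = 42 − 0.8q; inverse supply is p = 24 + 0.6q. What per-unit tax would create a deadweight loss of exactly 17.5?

7

Competitive equilibrium: 42 − 0.8q = 24 + 0.6q → q* = 12.8571, p* = 31.7143.
A tax t gives Δq = t/1.4 and wedge t, so DWL = t²/2.8.
t²/2.8 = 17.5 → t² = 49 → t = 7.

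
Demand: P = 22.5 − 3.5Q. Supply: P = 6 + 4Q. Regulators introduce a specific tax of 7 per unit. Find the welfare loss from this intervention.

Competitive equilibrium: 22.5 − 3.5Q = 6 + 4Q → Q* = 2.2, P* = 14.8.
With the tax, the buyer price exceeds the seller price by 7: (22.5 − 3.5Q) − (6 + 4Q) = 7 → Q' = 1.2667.
ΔQ = 2.2 − 1.2667 = 0.9333; the wedge equals the tax, 7.
The triangle = ½ × 0.9333 × 7 = 3.27.

3.27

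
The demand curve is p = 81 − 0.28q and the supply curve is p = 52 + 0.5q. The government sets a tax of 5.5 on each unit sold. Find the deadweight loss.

Competitive equilibrium: 81 − 0.28q = 52 + 0.5q → q* = 37.1795, p* = 70.5897.
With the tax, the buyer price exceeds the seller price by 5.5: (81 − 0.28q) − (52 + 0.5q) = 5.5 → q' = 30.1282.
Δq = 37.1795 − 30.1282 = 7.0513; the wedge equals the tax, 5.5.
The triangle = ½ × 7.0513 × 5.5 = 19.39.

19.39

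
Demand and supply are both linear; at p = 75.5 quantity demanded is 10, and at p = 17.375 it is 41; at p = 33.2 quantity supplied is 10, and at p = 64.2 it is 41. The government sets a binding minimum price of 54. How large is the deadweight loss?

15.15

Demand slope = (17.375 − 75.5)/(41 − 10) = −1.875, so p = 94.25 − 1.875q.
Supply slope = (64.2 − 33.2)/(41 − 10) = 1, so p = 23.2 + q.
Competitive equilibrium: 94.25 − 1.875q = 23.2 + q → q* = 24.713, p* = 47.913.
At the floor p = 54, quantity demanded = (94.25 − 54)/1.875 = 21.4667.
Sellers' marginal cost at q' = 21.4667: 23.2 + 1·21.4667 = 44.6667.
Δq = 24.713 − 21.4667 = 3.2463; wedge = 54 − 44.6667 = 9.3333.
Deadweight loss = ½ × 3.2463 × 9.3333 = 15.15.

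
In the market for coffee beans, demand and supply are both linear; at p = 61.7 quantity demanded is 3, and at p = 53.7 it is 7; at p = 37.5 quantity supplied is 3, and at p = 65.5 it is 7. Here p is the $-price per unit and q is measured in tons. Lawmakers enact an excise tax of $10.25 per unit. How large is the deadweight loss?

Demand slope = (53.7 − 61.7)/(7 − 3) = −2, so p = 67.7 − 2q.
Supply slope = (65.5 − 37.5)/(7 − 3) = 7, so p = 16.5 + 7q.
Competitive equilibrium: 67.7 − 2q = 16.5 + 7q → q* = 5.6889, p* = 56.3222.
With the tax, the buyer price exceeds the seller price by 10.25: (67.7 − 2q) − (16.5 + 7q) = 10.25 → q' = 4.55.
Δq = 5.6889 − 4.55 = 1.1389; the wedge equals the tax, 10.25.
Welfare loss = ½ × 1.1389 × 10.25 = $5.84.

$5.84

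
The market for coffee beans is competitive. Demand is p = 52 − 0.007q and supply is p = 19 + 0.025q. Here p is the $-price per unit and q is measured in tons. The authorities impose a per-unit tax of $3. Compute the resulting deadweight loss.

Competitive equilibrium: 52 − 0.007q = 19 + 0.025q → q* = 1031.25, p* = 44.7813.
With the tax, the buyer price exceeds the seller price by 3: (52 − 0.007q) − (19 + 0.025q) = 3 → q' = 937.5.
Δq = 1031.25 − 937.5 = 93.75; the wedge equals the tax, 3.
Deadweight loss = ½ × 93.75 × 3 = $140.625.

$140.625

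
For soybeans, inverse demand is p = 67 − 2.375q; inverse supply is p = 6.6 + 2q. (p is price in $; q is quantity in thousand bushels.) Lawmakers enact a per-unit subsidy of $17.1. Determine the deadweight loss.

$33.42 thousand

Competitive equilibrium: 67 − 2.375q = 6.6 + 2q → q* = 13.8057, p* = 34.2114.
The subsidy lowers effective supply by 17.1: p = 2q − 10.5.
New quantity: 67 − 2.375q = 2q − 10.5 → q' = 17.7143.
Overproduction Δq = 17.7143 − 13.8057 = 3.9086; wedge = subsidy = 17.1.
The triangle = ½ × 3.9086 × 17.1 = $33.42 thousand.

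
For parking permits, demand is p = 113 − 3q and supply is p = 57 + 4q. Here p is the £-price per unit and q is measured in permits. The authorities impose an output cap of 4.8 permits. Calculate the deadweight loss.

£35.84

Competitive equilibrium: 113 − 3q = 57 + 4q → q* = 8, p* = 89.
At q = 4.8: demand price = 113 − 3·4.8 = 98.6; supply price = 57 + 4·4.8 = 76.2.
Δq = 8 − 4.8 = 3.2; wedge = 98.6 − 76.2 = 22.4.
Deadweight loss = ½ × 3.2 × 22.4 = £35.84.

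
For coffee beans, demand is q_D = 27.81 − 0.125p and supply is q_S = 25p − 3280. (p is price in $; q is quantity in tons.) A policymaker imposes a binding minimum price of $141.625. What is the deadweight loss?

In inverse form: demand p = 222.48 − 8q, supply p = 131.2 + 0.04q.
Competitive equilibrium: 222.48 − 8q = 131.2 + 0.04q → q* = 11.3532, p* = 131.6541.
At the floor p = 141.625, quantity demanded = (222.48 − 141.625)/8 = 10.1069.
Sellers' marginal cost at q' = 10.1069: 131.2 + 0.04·10.1069 = 131.6043.
Δq = 11.3532 − 10.1069 = 1.2463; wedge = 141.625 − 131.6043 = 10.0207.
DWL = ½ × 1.2463 × 10.0207 = $6.24.

$6.24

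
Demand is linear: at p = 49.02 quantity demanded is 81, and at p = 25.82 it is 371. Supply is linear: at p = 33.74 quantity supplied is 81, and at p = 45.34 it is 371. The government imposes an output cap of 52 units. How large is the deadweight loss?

1466.41

Demand slope = (25.82 − 49.02)/(371 − 81) = −0.08, so p = 55.5 − 0.08q.
Supply slope = (45.34 − 33.74)/(371 − 81) = 0.04, so p = 30.5 + 0.04q.
Competitive equilibrium: 55.5 − 0.08q = 30.5 + 0.04q → q* = 208.3333, p* = 38.8333.
At q = 52: demand price = 55.5 − 0.08·52 = 51.34; supply price = 30.5 + 0.04·52 = 32.58.
Δq = 208.3333 − 52 = 156.3333; wedge = 51.34 − 32.58 = 18.76.
Deadweight loss = ½ × 156.3333 × 18.76 = 1466.41.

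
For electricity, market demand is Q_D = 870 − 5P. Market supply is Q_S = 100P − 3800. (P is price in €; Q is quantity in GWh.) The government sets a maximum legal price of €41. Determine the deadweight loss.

€12688.10

In inverse form: demand P = 174 − 0.2Q, supply P = 38 + 0.01Q.
Competitive equilibrium: 174 − 0.2Q = 38 + 0.01Q → Q* = 647.61905, P* = 44.47619.
At the ceiling P = 41, quantity supplied = (41 − 38)/0.01 = 300.
Willingness to pay at Q' = 300: 174 − 0.2·300 = 114.
ΔQ = 647.61905 − 300 = 347.61905; wedge = 114 − 41 = 73.
Deadweight loss = ½ × 347.61905 × 73 = €12688.10.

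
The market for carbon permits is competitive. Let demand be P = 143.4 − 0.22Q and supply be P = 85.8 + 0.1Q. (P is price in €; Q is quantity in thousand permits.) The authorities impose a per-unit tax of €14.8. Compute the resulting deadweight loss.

€342.25 thousand

Competitive equilibrium: 143.4 − 0.22Q = 85.8 + 0.1Q → Q* = 180, P* = 103.8.
With the tax, the buyer price exceeds the seller price by 14.8: (143.4 − 0.22Q) − (85.8 + 0.1Q) = 14.8 → Q' = 133.75.
ΔQ = 180 − 133.75 = 46.25; the wedge equals the tax, 14.8.
Welfare loss = ½ × 46.25 × 14.8 = €342.25 thousand.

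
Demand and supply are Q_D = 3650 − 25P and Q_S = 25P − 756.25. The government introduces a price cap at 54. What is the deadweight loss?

29112.89

In inverse form: demand P = 146 − 0.04Q, supply P = 30.25 + 0.04Q.
Competitive equilibrium: 146 − 0.04Q = 30.25 + 0.04Q → Q* = 1446.875, P* = 88.125.
At the ceiling P = 54, quantity supplied = (54 − 30.25)/0.04 = 593.75.
Willingness to pay at Q' = 593.75: 146 − 0.04·593.75 = 122.25.
ΔQ = 1446.875 − 593.75 = 853.125; wedge = 122.25 − 54 = 68.25.
Deadweight loss = ½ × 853.125 × 68.25 = 29112.89.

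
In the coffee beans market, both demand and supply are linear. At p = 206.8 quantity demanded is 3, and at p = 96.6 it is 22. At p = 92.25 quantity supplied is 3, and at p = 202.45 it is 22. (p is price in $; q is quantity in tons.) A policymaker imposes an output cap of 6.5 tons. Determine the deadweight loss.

$235.72

Demand slope = (96.6 − 206.8)/(22 − 3) = −5.8, so p = 224.2 − 5.8q.
Supply slope = (202.45 − 92.25)/(22 − 3) = 5.8, so p = 74.85 + 5.8q.
Competitive equilibrium: 224.2 − 5.8q = 74.85 + 5.8q → q* = 12.875, p* = 149.525.
At q = 6.5: demand price = 224.2 − 5.8·6.5 = 186.5; supply price = 74.85 + 5.8·6.5 = 112.55.
Δq = 12.875 − 6.5 = 6.375; wedge = 186.5 − 112.55 = 73.95.
DWL = ½ × 6.375 × 73.95 = $235.72.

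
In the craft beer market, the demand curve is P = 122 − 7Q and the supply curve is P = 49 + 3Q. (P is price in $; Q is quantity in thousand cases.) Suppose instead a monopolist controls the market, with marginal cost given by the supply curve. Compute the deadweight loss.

Competitive equilibrium: 122 − 7Q = 49 + 3Q → Q* = 7.3, P* = 70.9.
Marginal revenue: MR = 122 − 14Q. Set MR = MC: 122 − 14Q = 49 + 3Q → Q_m = 4.2941.
Price P_m = 122 − 7·4.2941 = 91.9413; MC(Q_m) = 49 + 3·4.2941 = 61.8823.
Competitive Q* = 7.3, so ΔQ = 3.0059; wedge = 91.9413 − 61.8823 = 30.059.
The triangle = ½ × 3.0059 × 30.059 = $45.18 thousand.

$45.18 thousand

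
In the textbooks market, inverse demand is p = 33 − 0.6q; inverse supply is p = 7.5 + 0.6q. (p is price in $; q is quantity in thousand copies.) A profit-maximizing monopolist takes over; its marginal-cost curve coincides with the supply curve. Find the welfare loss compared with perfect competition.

$30.10 thousand

Competitive equilibrium: 33 − 0.6q = 7.5 + 0.6q → q* = 21.25, p* = 20.25.
Marginal revenue: MR = 33 − 1.2q. Set MR = MC: 33 − 1.2q = 7.5 + 0.6q → q_m = 14.1667.
Price p_m = 33 − 0.6·14.1667 = 24.5; MC(q_m) = 7.5 + 0.6·14.1667 = 16.
Competitive q* = 21.25, so Δq = 7.0833; wedge = 24.5 − 16 = 8.5.
DWL = ½ × 7.0833 × 8.5 = $30.10 thousand.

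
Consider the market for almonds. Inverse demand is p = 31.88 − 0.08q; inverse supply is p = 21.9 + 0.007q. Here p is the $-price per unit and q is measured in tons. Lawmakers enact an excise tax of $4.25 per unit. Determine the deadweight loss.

Competitive equilibrium: 31.88 − 0.08q = 21.9 + 0.007q → q* = 114.7126, p* = 22.703.
With the tax, the buyer price exceeds the seller price by 4.25: (31.88 − 0.08q) − (21.9 + 0.007q) = 4.25 → q' = 65.8621.
Δq = 114.7126 − 65.8621 = 48.8505; the wedge equals the tax, 4.25.
Deadweight loss = ½ × 48.8505 × 4.25 = $103.81.

$103.81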